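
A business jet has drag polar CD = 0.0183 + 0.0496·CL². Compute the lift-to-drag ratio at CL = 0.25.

L/D = 11.7

CD = 0.0183 + 0.0496 × 0.25² = 0.0214
L/D = CL/CD = 0.25 / 0.0214 = 11.7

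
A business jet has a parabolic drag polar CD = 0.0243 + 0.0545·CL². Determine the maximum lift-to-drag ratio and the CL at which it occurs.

For CD = CD0 + K·CL², (L/D)max occurs at CL* = √(CD0/K) and equals 1/(2√(K·CD0)).
(L/D)max = 1/(2√(0.0545 × 0.0243)) = 1/(2 × 0.03639) = 13.7
CL* = √(0.0243/0.0545) = 0.668

(L/D)max = 13.7, at CL = 0.668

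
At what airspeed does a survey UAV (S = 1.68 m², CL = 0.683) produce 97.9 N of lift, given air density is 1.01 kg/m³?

v = 13 m/s

L = ½ρv²S·CL ⇒ v = √(2L/(ρ·S·CL))
v = √(2 × 97.9 / (1.01 × 1.68 × 0.683)) = √169 = 13 m/s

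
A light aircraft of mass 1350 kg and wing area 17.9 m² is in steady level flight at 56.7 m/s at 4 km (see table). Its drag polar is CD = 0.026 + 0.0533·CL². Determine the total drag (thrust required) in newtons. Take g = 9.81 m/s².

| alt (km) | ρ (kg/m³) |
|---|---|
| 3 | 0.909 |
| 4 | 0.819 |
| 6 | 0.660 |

At 4 km, from the table: ρ = 0.819 kg/m³.
In steady level flight, lift balances weight: W = mg = 1350 × 9.81 = 13244 N.
Dynamic pressure q = 0.5 × 0.819 × 56.7² = 1316 Pa.
CL = 2W/(ρv²S) = 2×13244/(0.819×56.7²×17.9) = 0.562.
CD = 0.026 + 0.0533 × 0.562² = 0.04283.
D = q·S·CD = 1316 × 17.9 × 0.04283 = 1009 N

D = 1010 N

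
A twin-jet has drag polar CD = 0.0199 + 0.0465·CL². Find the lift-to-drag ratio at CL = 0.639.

L/D = 16.4

CD = 0.0199 + 0.0465 × 0.639² = 0.03889
L/D = CL/CD = 0.639 / 0.03889 = 16.4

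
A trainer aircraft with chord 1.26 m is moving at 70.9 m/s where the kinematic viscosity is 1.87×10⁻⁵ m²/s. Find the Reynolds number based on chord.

Re = v·c/ν = 70.9 × 1.26 / (1.87×10⁻⁵) = 4.78×10^6

Re = 4.78×10^6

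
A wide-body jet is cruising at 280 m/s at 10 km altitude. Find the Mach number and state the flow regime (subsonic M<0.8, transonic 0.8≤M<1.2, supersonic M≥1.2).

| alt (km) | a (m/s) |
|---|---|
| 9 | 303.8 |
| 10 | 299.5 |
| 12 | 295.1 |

M = 0.935 (transonic)

At 10 km, from the table: a = 299.5 m/s.
M = v/a = 280 / 299.5 = 0.935
M = 0.935 → transonic.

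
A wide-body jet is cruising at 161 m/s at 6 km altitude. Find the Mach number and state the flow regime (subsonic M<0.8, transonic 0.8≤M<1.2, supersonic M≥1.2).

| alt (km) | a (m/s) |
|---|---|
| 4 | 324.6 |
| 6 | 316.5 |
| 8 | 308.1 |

At 6 km, from the table: a = 316.5 m/s.
M = v/a = 161 / 316.5 = 0.509
M = 0.509 → subsonic.

M = 0.509 (subsonic)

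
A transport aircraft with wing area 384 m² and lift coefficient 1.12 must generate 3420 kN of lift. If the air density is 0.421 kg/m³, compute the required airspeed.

v = 194 m/s

L = ½ρv²S·CL ⇒ v = √(2L/(ρ·S·CL))
v = √(2 × 3.42×10^6 / (0.421 × 384 × 1.12)) = √37780 = 194 m/s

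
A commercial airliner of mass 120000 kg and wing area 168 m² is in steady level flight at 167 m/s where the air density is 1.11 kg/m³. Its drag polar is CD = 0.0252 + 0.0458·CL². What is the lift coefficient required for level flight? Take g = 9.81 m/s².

Level flight ⇒ L = W = m·g = 120000 × 9.81 = 1.1772×10^6 N.
q = ½ρv² = ½ × 1.11 × 167² = 15480 Pa.
Required CL = L/(qS) = 1.1772×10^6/(15480·168) = 0.4527.

CL = 0.453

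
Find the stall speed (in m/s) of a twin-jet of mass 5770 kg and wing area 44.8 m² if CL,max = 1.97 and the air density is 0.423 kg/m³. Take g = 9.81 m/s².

At stall, lift equals weight: L = W = m·g = 5770 × 9.81 = 56600 N.
From L = ½ρV²S·CL,max = W: V_stall = √(2W/(ρSCL,max)) = √(2·56600/(0.423·44.8·1.97))
V_stall = √3032 = 55.1 m/s

V_stall = 55.1 m/s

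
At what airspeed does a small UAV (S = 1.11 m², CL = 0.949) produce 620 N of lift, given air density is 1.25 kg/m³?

L = ½ρv²S·CL ⇒ v = √(2L/(ρ·S·CL))
v = √(2 × 620 / (1.25 × 1.11 × 0.949)) = √941.7 = 30.7 m/s

v = 30.7 m/s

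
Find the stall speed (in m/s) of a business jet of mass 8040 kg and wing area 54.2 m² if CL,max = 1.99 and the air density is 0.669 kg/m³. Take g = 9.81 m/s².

V_stall = 46.8 m/s

Stall occurs when L = W at CL,max. W = mg = 8040 × 9.81 = 78870 N.
From L = ½ρV²S·CL,max = W: V_stall = √(2W/(ρSCL,max)) = √(2·78870/(0.669·54.2·1.99))
V_stall = √2186 = 46.8 m/s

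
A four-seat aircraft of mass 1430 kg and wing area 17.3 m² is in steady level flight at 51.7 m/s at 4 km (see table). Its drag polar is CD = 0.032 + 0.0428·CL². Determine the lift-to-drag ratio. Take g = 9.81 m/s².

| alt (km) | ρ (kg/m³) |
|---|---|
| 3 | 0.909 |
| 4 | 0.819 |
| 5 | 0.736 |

L/D = 13.4

At 4 km, from the table: ρ = 0.819 kg/m³.
In steady level flight, lift balances weight: W = mg = 1430 × 9.81 = 14028 N.
q = ½ρv² = ½ × 0.819 × 51.7² = 1095 Pa.
Required CL = L/(qS) = 14028/(1095·17.3) = 0.7408.
CD = 0.032 + 0.0428 × 0.7408² = 0.05549.
L/D = CL/CD = 0.7408 / 0.05549 = 13.4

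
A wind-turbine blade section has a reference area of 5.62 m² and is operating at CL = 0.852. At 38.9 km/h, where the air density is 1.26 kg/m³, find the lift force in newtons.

L = 352 N

Convert speed: v = 38.9 km/h ÷ 3.6 = 10.81 m/s.
Dynamic pressure q = ½ρv² = ½ × 1.26 × 10.81² = 73.56 Pa.
L = q·S·CL = 73.56 × 5.62 × 0.852 = 352 N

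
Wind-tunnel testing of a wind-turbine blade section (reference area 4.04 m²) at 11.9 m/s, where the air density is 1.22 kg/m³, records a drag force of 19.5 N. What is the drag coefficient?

From D = ½ρv²S·CD, rearranging gives CD = 2D/(ρv²S).
CD = 2 × 19.5 / (1.22 × 11.9² × 4.04) = 0.0559

CD = 0.0559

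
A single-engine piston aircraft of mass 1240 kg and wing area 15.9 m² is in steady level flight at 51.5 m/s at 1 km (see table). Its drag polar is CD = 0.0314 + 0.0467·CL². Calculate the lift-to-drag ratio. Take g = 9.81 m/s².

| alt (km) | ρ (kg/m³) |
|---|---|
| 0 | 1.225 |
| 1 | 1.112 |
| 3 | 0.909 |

L/D = 11.8

At 1 km, from the table: ρ = 1.112 kg/m³.
In steady level flight, lift balances weight: W = mg = 1240 × 9.81 = 12164 N.
Dynamic pressure q = 0.5 × 1.112 × 51.5² = 1475 Pa.
CL = 2W/(ρv²S) = 2×12164/(1.112×51.5²×15.9) = 0.5188.
CD = 0.0314 + 0.0467 × 0.5188² = 0.04397.
L/D = CL/CD = 0.5188 / 0.04397 = 11.8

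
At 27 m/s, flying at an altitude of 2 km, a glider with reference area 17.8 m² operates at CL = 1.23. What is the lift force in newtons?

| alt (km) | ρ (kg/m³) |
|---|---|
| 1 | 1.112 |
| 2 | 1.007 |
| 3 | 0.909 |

L = 8040 N

At 2 km, from the table: ρ = 1.007 kg/m³.
Dynamic pressure q = ½ρv² = ½ × 1.007 × 27² = 367.1 Pa.
L = q·S·CL = 367.1 × 17.8 × 1.23 = 8040 N ≈ 8.04 kN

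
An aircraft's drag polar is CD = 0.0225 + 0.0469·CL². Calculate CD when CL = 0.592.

CD = 0.0225 + 0.0469 × 0.592² = 0.0225 + 0.01644 = 0.0389

CD = 0.0389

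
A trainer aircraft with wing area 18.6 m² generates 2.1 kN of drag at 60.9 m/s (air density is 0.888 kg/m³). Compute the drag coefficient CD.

From D = ½ρv²S·CD, rearranging gives CD = 2D/(ρv²S).
CD = 2 × 2100 / (0.888 × 60.9² × 18.6) = 0.0686

CD = 0.0686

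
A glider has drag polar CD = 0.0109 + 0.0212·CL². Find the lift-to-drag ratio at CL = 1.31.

L/D = 27.7

CD = 0.0109 + 0.0212 × 1.31² = 0.04728
L/D = CL/CD = 1.31 / 0.04728 = 27.7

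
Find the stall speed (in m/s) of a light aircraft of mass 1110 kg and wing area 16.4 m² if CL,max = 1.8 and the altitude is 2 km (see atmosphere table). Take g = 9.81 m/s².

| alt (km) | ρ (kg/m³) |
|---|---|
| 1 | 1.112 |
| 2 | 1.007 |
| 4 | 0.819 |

V_stall = 27.1 m/s

At 2 km, from the table: ρ = 1.007 kg/m³.
Weight W = mg = 1110 × 9.81 = 10890 N.
From L = ½ρV²S·CL,max = W: V_stall = √(2W/(ρSCL,max)) = √(2·10890/(1.007·16.4·1.8))
V_stall = √732.6 = 27.1 m/s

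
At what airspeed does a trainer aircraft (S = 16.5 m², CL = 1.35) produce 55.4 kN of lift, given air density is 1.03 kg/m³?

v = 69.5 m/s

L = ½ρv²S·CL ⇒ v = √(2L/(ρ·S·CL))
v = √(2 × 55400 / (1.03 × 16.5 × 1.35)) = √4829 = 69.5 m/s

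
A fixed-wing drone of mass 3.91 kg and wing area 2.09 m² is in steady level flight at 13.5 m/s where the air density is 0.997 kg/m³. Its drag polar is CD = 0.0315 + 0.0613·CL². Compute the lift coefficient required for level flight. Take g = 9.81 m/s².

Weight W = mg = 3.91 × 9.81 = 38.357 N; in level flight L = W.
q = ½ρv² = ½ × 0.997 × 13.5² = 90.85 Pa.
Required CL = L/(qS) = 38.357/(90.85·2.09) = 0.202.

CL = 0.202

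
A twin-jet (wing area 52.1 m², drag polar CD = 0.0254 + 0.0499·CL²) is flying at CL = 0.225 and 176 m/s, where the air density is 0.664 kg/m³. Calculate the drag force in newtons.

D = 15000 N

CD = 0.0254 + 0.0499 × 0.225² = 0.02793
D = ½ρv²S·CD = ½ × 0.664 × 176² × 52.1 × 0.02793 = 15000 N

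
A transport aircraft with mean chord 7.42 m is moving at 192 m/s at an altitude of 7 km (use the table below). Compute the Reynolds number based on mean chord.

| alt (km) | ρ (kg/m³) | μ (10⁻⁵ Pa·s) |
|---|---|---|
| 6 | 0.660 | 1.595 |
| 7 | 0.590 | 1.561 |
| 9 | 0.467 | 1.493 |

Re = 5.38×10^7

At 7 km, from the table: ρ = 0.590 kg/m³, μ = 1.561×10⁻⁵ Pa·s.
Re = ρ·v·c/μ = 0.59 × 192 × 7.42 / (1.561×10⁻⁵) = 5.38×10^7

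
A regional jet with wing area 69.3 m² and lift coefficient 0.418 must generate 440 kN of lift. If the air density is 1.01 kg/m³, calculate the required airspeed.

v = 173 m/s

L = ½ρv²S·CL ⇒ v = √(2L/(ρ·S·CL))
v = √(2 × 4.4×10^5 / (1.01 × 69.3 × 0.418)) = √30080 = 173 m/s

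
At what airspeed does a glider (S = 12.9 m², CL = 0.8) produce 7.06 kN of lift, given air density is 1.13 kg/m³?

L = ½ρv²S·CL ⇒ v = √(2L/(ρ·S·CL))
v = √(2 × 7060 / (1.13 × 12.9 × 0.8)) = √1211 = 34.8 m/s

v = 34.8 m/s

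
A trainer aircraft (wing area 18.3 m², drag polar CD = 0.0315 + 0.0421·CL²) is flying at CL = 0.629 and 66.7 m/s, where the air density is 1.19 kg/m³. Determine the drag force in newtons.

D = 2330 N

CD = 0.0315 + 0.0421 × 0.629² = 0.04816
D = ½ρv²S·CD = ½ × 1.19 × 66.7² × 18.3 × 0.04816 = 2330 N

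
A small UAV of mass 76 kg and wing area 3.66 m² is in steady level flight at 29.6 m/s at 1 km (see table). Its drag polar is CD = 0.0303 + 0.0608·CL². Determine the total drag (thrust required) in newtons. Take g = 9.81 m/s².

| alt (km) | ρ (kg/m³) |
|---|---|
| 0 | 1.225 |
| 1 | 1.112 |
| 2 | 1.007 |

D = 73 N

At 1 km, from the table: ρ = 1.112 kg/m³.
Weight W = mg = 76 × 9.81 = 745.56 N; in level flight L = W.
q = ½ρv² = ½ × 1.112 × 29.6² = 487.1 Pa.
Required CL = L/(qS) = 745.56/(487.1·3.66) = 0.4182.
CD = 0.0303 + 0.0608 × 0.4182² = 0.04093.
D = q·S·CD = 487.1 × 3.66 × 0.04093 = 72.98 N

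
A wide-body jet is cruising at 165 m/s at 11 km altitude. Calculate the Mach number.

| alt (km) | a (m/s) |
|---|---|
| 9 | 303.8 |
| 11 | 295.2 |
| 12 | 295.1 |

M = 0.559

At 11 km, from the table: a = 295.2 m/s.
M = v/a = 165 / 295.2 = 0.559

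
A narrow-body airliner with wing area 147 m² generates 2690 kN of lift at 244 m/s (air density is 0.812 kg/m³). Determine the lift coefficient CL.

From L = ½ρv²S·CL, rearranging gives CL = 2L/(ρv²S).
CL = 2 × 2.69×10^6 / (0.812 × 244² × 147) = 0.757

CL = 0.757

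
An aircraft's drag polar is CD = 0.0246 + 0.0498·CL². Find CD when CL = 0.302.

CD = 0.0291

CD = 0.0246 + 0.0498 × 0.302² = 0.0246 + 0.004542 = 0.0291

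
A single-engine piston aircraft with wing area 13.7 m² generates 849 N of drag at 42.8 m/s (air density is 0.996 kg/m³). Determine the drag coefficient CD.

CD = 0.0679

From D = ½ρv²S·CD, rearranging gives CD = 2D/(ρv²S).
CD = 2 × 849 / (0.996 × 42.8² × 13.7) = 0.0679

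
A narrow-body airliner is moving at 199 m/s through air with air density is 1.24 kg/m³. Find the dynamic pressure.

q = 24600 Pa

q = ½ρv² = ½ × 1.24 × 199² = 24600 Pa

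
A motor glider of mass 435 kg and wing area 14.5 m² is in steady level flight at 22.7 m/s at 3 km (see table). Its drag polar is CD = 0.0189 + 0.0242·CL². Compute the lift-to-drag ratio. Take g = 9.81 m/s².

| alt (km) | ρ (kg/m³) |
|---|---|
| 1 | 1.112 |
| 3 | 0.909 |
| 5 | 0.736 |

L/D = 22

At 3 km, from the table: ρ = 0.909 kg/m³.
Weight W = mg = 435 × 9.81 = 4267.4 N; in level flight L = W.
q = ½ρv² = ½ × 0.909 × 22.7² = 234.2 Pa.
CL = 2W/(ρv²S) = 2×4267.4/(0.909×22.7²×14.5) = 1.257.
CD = 0.0189 + 0.0242 × 1.257² = 0.05711.
L/D = CL/CD = 1.257 / 0.05711 = 22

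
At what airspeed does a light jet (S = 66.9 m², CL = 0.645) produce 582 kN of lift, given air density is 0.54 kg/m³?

v = 224 m/s

L = ½ρv²S·CL ⇒ v = √(2L/(ρ·S·CL))
v = √(2 × 5.82×10^5 / (0.54 × 66.9 × 0.645)) = √49950 = 224 m/s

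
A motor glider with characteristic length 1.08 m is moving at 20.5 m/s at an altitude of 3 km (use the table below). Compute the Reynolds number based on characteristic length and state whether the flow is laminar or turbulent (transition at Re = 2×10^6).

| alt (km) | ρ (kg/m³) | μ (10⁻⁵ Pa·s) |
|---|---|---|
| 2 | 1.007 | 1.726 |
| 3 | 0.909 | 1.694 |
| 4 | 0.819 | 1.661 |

Re = 1.19×10^6 (laminar)

At 3 km, from the table: ρ = 0.909 kg/m³, μ = 1.694×10⁻⁵ Pa·s.
Re = ρ·v·c/μ = 0.909 × 20.5 × 1.08 / (1.694×10⁻⁵) = 1.19×10^6
Since 1.19×10^6 < 2×10^6, the flow is laminar.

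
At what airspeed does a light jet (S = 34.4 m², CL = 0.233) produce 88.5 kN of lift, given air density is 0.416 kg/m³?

L = ½ρv²S·CL ⇒ v = √(2L/(ρ·S·CL))
v = √(2 × 88500 / (0.416 × 34.4 × 0.233)) = √53080 = 230 m/s

v = 230 m/s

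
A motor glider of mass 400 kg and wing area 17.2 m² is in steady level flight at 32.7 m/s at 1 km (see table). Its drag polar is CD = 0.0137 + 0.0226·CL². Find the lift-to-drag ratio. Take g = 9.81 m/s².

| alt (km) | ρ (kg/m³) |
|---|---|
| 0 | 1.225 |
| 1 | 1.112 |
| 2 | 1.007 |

L/D = 22.5

At 1 km, from the table: ρ = 1.112 kg/m³.
Level flight ⇒ L = W = m·g = 400 × 9.81 = 3924 N.
q = ½ρv² = ½ × 1.112 × 32.7² = 594.5 Pa.
CL = 2W/(ρv²S) = 2×3924/(1.112×32.7²×17.2) = 0.3837.
CD = 0.0137 + 0.0226 × 0.3837² = 0.01703.
L/D = CL/CD = 0.3837 / 0.01703 = 22.5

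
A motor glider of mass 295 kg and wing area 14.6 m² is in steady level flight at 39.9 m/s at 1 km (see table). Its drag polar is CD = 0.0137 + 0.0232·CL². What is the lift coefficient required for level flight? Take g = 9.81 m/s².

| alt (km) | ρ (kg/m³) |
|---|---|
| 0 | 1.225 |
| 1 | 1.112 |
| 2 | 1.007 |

CL = 0.224

At 1 km, from the table: ρ = 1.112 kg/m³.
In steady level flight, lift balances weight: W = mg = 295 × 9.81 = 2894 N.
Dynamic pressure q = 0.5 × 1.112 × 39.9² = 885.2 Pa.
CL = W/(q·S) = 2894 / (885.2 × 14.6) = 0.2239.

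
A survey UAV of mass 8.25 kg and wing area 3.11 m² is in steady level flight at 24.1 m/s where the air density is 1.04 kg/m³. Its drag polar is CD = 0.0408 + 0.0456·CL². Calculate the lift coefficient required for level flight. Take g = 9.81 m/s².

CL = 0.0862

In steady level flight, lift balances weight: W = mg = 8.25 × 9.81 = 80.933 N.
Dynamic pressure q = 0.5 × 1.04 × 24.1² = 302 Pa.
CL = W/(q·S) = 80.933 / (302 × 3.11) = 0.08616.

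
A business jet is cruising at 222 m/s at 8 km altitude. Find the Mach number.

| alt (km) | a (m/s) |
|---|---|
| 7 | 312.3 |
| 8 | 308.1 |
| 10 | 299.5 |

M = 0.721

At 8 km, from the table: a = 308.1 m/s.
M = v/a = 222 / 308.1 = 0.721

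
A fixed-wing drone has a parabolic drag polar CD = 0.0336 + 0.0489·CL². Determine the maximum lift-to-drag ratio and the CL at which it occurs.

(L/D)max = 12.3, at CL = 0.829

For CD = CD0 + K·CL², (L/D)max occurs at CL* = √(CD0/K) and equals 1/(2√(K·CD0)).
(L/D)max = 1/(2√(0.0489 × 0.0336)) = 1/(2 × 0.04053) = 12.3
CL* = √(0.0336/0.0489) = 0.829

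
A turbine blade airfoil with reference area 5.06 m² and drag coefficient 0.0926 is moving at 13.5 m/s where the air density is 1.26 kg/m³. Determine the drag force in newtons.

Dynamic pressure q = ½ρv² = ½ × 1.26 × 13.5² = 114.8 Pa.
D = q·S·CD = 114.8 × 5.06 × 0.0926 = 53.8 N

D = 53.8 N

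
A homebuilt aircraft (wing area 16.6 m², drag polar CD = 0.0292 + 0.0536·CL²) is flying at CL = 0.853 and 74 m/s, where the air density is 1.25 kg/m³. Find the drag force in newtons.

D = 3870 N

CD = 0.0292 + 0.0536 × 0.853² = 0.0682
D = ½ρv²S·CD = ½ × 1.25 × 74² × 16.6 × 0.0682 = 3870 N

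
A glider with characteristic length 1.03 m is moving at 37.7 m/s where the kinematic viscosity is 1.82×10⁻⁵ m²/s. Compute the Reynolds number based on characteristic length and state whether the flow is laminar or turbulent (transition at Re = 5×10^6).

Re = v·c/ν = 37.7 × 1.03 / (1.82×10⁻⁵) = 2.13×10^6
Since 2.13×10^6 < 5×10^6, the flow is laminar.

Re = 2.13×10^6 (laminar)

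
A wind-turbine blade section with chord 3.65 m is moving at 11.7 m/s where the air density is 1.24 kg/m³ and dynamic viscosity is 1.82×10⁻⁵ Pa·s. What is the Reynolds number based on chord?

Re = ρ·v·c/μ = 1.24 × 11.7 × 3.65 / (1.82×10⁻⁵) = 2.91×10^6

Re = 2.91×10^6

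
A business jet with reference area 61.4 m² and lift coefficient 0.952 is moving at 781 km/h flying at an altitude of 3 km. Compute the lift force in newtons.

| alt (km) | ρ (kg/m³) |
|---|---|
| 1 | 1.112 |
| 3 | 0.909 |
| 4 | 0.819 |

L = 1.25×10^6 N

At 3 km, from the table: ρ = 0.909 kg/m³.
Convert speed: v = 781 km/h ÷ 3.6 = 216.9 m/s.
L = ½ρv²S·CL = ½ × 0.909 × 216.9² × 61.4 × 0.952 = 1.25×10^6 N ≈ 1250 kN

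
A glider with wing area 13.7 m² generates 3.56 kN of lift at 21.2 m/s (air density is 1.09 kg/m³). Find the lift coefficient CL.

CL = 1.06

From L = ½ρv²S·CL, rearranging gives CL = 2L/(ρv²S).
CL = 2 × 3560 / (1.09 × 21.2² × 13.7) = 1.06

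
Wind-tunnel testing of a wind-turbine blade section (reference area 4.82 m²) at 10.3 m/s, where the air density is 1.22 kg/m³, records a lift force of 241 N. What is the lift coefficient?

CL = 0.773

From L = ½ρv²S·CL, rearranging gives CL = 2L/(ρv²S).
CL = 2 × 241 / (1.22 × 10.3² × 4.82) = 0.773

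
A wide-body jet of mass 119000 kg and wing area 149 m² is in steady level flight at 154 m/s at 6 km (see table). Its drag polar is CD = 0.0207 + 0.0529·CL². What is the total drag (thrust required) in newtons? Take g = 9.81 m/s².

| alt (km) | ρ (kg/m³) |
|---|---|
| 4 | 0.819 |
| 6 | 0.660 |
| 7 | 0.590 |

At 6 km, from the table: ρ = 0.660 kg/m³.
Level flight ⇒ L = W = m·g = 119000 × 9.81 = 1.1674×10^6 N.
q = ½ρv² = ½ × 0.66 × 154² = 7826 Pa.
CL = 2W/(ρv²S) = 2×1.1674×10^6/(0.66×154²×149) = 1.001.
CD = 0.0207 + 0.0529 × 1.001² = 0.07372.
D = q·S·CD = 7826 × 149 × 0.07372 = 85960 N

D = 86000 N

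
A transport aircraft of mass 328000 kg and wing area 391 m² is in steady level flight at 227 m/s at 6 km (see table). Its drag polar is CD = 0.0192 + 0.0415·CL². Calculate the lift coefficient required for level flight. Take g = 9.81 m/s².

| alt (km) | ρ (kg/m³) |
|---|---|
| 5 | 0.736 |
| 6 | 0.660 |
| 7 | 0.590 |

At 6 km, from the table: ρ = 0.660 kg/m³.
In steady level flight, lift balances weight: W = mg = 328000 × 9.81 = 3.2177×10^6 N.
q = ½ρv² = ½ × 0.66 × 227² = 17000 Pa.
CL = W/(q·S) = 3.2177×10^6 / (17000 × 391) = 0.4839.

CL = 0.484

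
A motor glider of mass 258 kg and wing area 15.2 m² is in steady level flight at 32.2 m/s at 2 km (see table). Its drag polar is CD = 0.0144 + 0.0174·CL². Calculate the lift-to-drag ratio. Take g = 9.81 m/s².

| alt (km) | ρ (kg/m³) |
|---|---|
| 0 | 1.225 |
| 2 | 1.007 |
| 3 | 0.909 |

L/D = 19.7

At 2 km, from the table: ρ = 1.007 kg/m³.
In steady level flight, lift balances weight: W = mg = 258 × 9.81 = 2531 N.
Dynamic pressure q = 0.5 × 1.007 × 32.2² = 522 Pa.
CL = W/(q·S) = 2531 / (522 × 15.2) = 0.319.
CD = 0.0144 + 0.0174 × 0.319² = 0.01617.
L/D = CL/CD = 0.319 / 0.01617 = 19.7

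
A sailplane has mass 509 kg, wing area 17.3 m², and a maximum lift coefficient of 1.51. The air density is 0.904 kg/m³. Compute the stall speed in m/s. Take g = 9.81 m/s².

V_stall = 20.6 m/s

At stall, lift equals weight: L = W = m·g = 509 × 9.81 = 4993 N.
V_stall = √(2W/(ρ·S·CL,max)) = √(2 × 4993 / (0.904 × 17.3 × 1.51))
V_stall = √422.9 = 20.6 m/s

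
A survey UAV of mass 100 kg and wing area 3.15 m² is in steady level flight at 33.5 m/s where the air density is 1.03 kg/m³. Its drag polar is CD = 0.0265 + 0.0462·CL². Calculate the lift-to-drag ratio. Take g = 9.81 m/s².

L/D = 13.5

Weight W = mg = 100 × 9.81 = 981 N; in level flight L = W.
Dynamic pressure q = 0.5 × 1.03 × 33.5² = 578 Pa.
CL = W/(q·S) = 981 / (578 × 3.15) = 0.5388.
CD = 0.0265 + 0.0462 × 0.5388² = 0.03991.
L/D = CL/CD = 0.5388 / 0.03991 = 13.5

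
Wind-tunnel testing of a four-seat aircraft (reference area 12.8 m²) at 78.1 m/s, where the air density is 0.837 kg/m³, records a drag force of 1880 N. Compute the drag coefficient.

From D = ½ρv²S·CD, rearranging gives CD = 2D/(ρv²S).
CD = 2 × 1880 / (0.837 × 78.1² × 12.8) = 0.0575

CD = 0.0575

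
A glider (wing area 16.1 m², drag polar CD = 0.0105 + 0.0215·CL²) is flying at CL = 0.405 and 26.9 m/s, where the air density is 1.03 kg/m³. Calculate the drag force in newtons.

D = 84.2 N

CD = 0.0105 + 0.0215 × 0.405² = 0.01403
D = ½ρv²S·CD = ½ × 1.03 × 26.9² × 16.1 × 0.01403 = 84.2 N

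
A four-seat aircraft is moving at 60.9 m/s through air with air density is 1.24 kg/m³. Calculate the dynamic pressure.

q = ½ρv² = ½ × 1.24 × 60.9² = 2300 Pa

q = 2300 Pa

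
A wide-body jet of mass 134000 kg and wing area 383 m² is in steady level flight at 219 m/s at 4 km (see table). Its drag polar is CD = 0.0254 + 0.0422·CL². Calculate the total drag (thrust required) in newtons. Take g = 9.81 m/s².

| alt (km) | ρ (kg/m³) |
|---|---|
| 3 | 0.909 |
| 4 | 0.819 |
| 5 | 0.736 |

D = 2.01×10^5 N

At 4 km, from the table: ρ = 0.819 kg/m³.
Level flight ⇒ L = W = m·g = 134000 × 9.81 = 1.3145×10^6 N.
q = ½ρv² = ½ × 0.819 × 219² = 19640 Pa.
CL = W/(q·S) = 1.3145×10^6 / (19640 × 383) = 0.1748.
CD = 0.0254 + 0.0422 × 0.1748² = 0.02669.
D = q·S·CD = 19640 × 383 × 0.02669 = 2.008×10^5 N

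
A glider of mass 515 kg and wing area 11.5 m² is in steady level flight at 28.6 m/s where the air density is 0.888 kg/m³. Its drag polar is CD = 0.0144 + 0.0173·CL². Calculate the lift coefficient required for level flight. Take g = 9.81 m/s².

Weight W = mg = 515 × 9.81 = 5052.2 N; in level flight L = W.
Dynamic pressure q = 0.5 × 0.888 × 28.6² = 363.2 Pa.
Required CL = L/(qS) = 5052.2/(363.2·11.5) = 1.21.

CL = 1.21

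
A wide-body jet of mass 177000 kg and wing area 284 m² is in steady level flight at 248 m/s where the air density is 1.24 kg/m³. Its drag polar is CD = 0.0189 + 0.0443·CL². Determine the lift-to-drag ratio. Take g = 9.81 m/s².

In steady level flight, lift balances weight: W = mg = 177000 × 9.81 = 1.7364×10^6 N.
q = ½ρv² = ½ × 1.24 × 248² = 38130 Pa.
CL = 2W/(ρv²S) = 2×1.7364×10^6/(1.24×248²×284) = 0.1603.
CD = 0.0189 + 0.0443 × 0.1603² = 0.02004.
L/D = CL/CD = 0.1603 / 0.02004 = 8

L/D = 8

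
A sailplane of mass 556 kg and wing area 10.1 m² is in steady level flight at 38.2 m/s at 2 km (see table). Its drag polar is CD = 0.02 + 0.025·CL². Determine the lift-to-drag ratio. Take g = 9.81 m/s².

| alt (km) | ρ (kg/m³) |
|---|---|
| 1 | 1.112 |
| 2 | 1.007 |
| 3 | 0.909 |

At 2 km, from the table: ρ = 1.007 kg/m³.
Level flight ⇒ L = W = m·g = 556 × 9.81 = 5454.4 N.
Dynamic pressure q = 0.5 × 1.007 × 38.2² = 734.7 Pa.
CL = 2W/(ρv²S) = 2×5454.4/(1.007×38.2²×10.1) = 0.735.
CD = 0.02 + 0.025 × 0.735² = 0.03351.
L/D = CL/CD = 0.735 / 0.03351 = 21.9

L/D = 21.9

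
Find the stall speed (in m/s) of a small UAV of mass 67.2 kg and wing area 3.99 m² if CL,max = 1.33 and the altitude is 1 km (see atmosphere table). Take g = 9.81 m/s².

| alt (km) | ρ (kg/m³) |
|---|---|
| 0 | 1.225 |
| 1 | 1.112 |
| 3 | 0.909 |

V_stall = 14.9 m/s

At 1 km, from the table: ρ = 1.112 kg/m³.
Weight W = mg = 67.2 × 9.81 = 659.2 N.
V_stall = √(2W/(ρ·S·CL,max)) = √(2 × 659.2 / (1.112 × 3.99 × 1.33))
V_stall = √223.4 = 14.9 m/s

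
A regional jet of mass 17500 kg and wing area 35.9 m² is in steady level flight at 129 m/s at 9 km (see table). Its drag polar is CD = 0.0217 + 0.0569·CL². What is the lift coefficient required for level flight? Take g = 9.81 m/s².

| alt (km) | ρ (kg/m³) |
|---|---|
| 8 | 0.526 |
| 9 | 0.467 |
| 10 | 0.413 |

CL = 1.23

At 9 km, from the table: ρ = 0.467 kg/m³.
Level flight ⇒ L = W = m·g = 17500 × 9.81 = 1.7168×10^5 N.
Dynamic pressure q = 0.5 × 0.467 × 129² = 3886 Pa.
Required CL = L/(qS) = 1.7168×10^5/(3886·35.9) = 1.231.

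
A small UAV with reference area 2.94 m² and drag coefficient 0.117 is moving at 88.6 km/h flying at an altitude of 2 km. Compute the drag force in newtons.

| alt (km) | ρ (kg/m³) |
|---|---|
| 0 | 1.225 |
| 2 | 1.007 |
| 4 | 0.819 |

D = 105 N

At 2 km, from the table: ρ = 1.007 kg/m³.
Convert speed: v = 88.6 km/h ÷ 3.6 = 24.61 m/s.
Dynamic pressure q = ½ρv² = ½ × 1.007 × 24.61² = 305 Pa.
D = q·S·CD = 305 × 2.94 × 0.117 = 105 N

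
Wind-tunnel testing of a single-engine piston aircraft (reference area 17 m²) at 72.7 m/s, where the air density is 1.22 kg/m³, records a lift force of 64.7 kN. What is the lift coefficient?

From L = ½ρv²S·CL, rearranging gives CL = 2L/(ρv²S).
CL = 2 × 64700 / (1.22 × 72.7² × 17) = 1.18

CL = 1.18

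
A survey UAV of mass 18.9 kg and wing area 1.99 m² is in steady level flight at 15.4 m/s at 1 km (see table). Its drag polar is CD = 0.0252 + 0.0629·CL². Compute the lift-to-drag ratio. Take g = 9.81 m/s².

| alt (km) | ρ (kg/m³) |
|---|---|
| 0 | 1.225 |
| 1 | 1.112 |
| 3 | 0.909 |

At 1 km, from the table: ρ = 1.112 kg/m³.
Weight W = mg = 18.9 × 9.81 = 185.41 N; in level flight L = W.
q = ½ρv² = ½ × 1.112 × 15.4² = 131.9 Pa.
CL = W/(q·S) = 185.41 / (131.9 × 1.99) = 0.7066.
CD = 0.0252 + 0.0629 × 0.7066² = 0.0566.
L/D = CL/CD = 0.7066 / 0.0566 = 12.5

L/D = 12.5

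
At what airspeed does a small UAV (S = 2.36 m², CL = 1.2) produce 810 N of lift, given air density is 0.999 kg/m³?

v = 23.9 m/s

L = ½ρv²S·CL ⇒ v = √(2L/(ρ·S·CL))
v = √(2 × 810 / (0.999 × 2.36 × 1.2)) = √572.6 = 23.9 m/s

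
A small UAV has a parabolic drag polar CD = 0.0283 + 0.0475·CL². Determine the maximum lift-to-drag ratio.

For CD = CD0 + K·CL², (L/D)max occurs at CL* = √(CD0/K) and equals 1/(2√(K·CD0)).
(L/D)max = 1/(2√(0.0475 × 0.0283)) = 1/(2 × 0.03666) = 13.6

(L/D)max = 13.6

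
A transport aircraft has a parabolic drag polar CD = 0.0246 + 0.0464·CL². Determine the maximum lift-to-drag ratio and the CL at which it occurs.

For CD = CD0 + K·CL², (L/D)max occurs at CL* = √(CD0/K) and equals 1/(2√(K·CD0)).
(L/D)max = 1/(2√(0.0464 × 0.0246)) = 1/(2 × 0.03379) = 14.8
CL* = √(0.0246/0.0464) = 0.728

(L/D)max = 14.8, at CL = 0.728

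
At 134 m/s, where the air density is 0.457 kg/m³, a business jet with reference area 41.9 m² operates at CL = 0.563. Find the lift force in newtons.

Dynamic pressure q = ½ρv² = ½ × 0.457 × 134² = 4103 Pa.
L = q·S·CL = 4103 × 41.9 × 0.563 = 96800 N ≈ 96.8 kN

L = 96800 N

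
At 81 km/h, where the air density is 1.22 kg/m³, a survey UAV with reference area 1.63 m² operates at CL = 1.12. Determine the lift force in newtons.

Convert speed: v = 81 km/h ÷ 3.6 = 22.5 m/s.
Dynamic pressure q = ½ρv² = ½ × 1.22 × 22.5² = 308.8 Pa.
L = q·S·CL = 308.8 × 1.63 × 1.12 = 564 N

L = 564 N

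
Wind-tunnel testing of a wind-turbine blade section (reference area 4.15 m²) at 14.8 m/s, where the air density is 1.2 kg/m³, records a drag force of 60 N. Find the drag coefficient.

CD = 0.11

From D = ½ρv²S·CD, rearranging gives CD = 2D/(ρv²S).
CD = 2 × 60 / (1.2 × 14.8² × 4.15) = 0.11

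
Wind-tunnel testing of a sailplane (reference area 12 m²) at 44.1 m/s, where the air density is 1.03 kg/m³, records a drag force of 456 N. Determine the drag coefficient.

From D = ½ρv²S·CD, rearranging gives CD = 2D/(ρv²S).
CD = 2 × 456 / (1.03 × 44.1² × 12) = 0.0379

CD = 0.0379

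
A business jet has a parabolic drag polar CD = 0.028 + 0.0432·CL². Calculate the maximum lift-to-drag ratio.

For CD = CD0 + K·CL², (L/D)max occurs at CL* = √(CD0/K) and equals 1/(2√(K·CD0)).
(L/D)max = 1/(2√(0.0432 × 0.028)) = 1/(2 × 0.03478) = 14.4

(L/D)max = 14.4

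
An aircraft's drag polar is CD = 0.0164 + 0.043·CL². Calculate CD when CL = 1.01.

CD = 0.0603

CD = 0.0164 + 0.043 × 1.01² = 0.0164 + 0.04386 = 0.0603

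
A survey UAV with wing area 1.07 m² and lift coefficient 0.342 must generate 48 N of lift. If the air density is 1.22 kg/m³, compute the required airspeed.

v = 14.7 m/s

L = ½ρv²S·CL ⇒ v = √(2L/(ρ·S·CL))
v = √(2 × 48 / (1.22 × 1.07 × 0.342)) = √215 = 14.7 m/s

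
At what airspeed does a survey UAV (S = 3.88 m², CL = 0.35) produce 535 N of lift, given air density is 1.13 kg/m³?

L = ½ρv²S·CL ⇒ v = √(2L/(ρ·S·CL))
v = √(2 × 535 / (1.13 × 3.88 × 0.35)) = √697.3 = 26.4 m/s

v = 26.4 m/s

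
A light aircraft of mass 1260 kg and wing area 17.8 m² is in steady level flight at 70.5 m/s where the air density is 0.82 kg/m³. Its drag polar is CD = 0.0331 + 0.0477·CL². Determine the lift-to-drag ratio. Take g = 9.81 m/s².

L/D = 8.82

In steady level flight, lift balances weight: W = mg = 1260 × 9.81 = 12361 N.
Dynamic pressure q = 0.5 × 0.82 × 70.5² = 2038 Pa.
Required CL = L/(qS) = 12361/(2038·17.8) = 0.3408.
CD = 0.0331 + 0.0477 × 0.3408² = 0.03864.
L/D = CL/CD = 0.3408 / 0.03864 = 8.82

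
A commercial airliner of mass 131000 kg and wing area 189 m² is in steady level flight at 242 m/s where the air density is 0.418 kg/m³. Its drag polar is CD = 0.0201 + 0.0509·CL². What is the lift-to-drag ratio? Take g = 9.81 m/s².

L/D = 15.5

In steady level flight, lift balances weight: W = mg = 131000 × 9.81 = 1.2851×10^6 N.
q = ½ρv² = ½ × 0.418 × 242² = 12240 Pa.
Required CL = L/(qS) = 1.2851×10^6/(12240·189) = 0.5555.
CD = 0.0201 + 0.0509 × 0.5555² = 0.03581.
L/D = CL/CD = 0.5555 / 0.03581 = 15.5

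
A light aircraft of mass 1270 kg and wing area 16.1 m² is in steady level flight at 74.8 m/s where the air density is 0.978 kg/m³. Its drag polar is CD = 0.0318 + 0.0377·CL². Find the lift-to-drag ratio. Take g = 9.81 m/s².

L/D = 8.12

Level flight ⇒ L = W = m·g = 1270 × 9.81 = 12459 N.
Dynamic pressure q = 0.5 × 0.978 × 74.8² = 2736 Pa.
CL = W/(q·S) = 12459 / (2736 × 16.1) = 0.2828.
CD = 0.0318 + 0.0377 × 0.2828² = 0.03482.
L/D = CL/CD = 0.2828 / 0.03482 = 8.12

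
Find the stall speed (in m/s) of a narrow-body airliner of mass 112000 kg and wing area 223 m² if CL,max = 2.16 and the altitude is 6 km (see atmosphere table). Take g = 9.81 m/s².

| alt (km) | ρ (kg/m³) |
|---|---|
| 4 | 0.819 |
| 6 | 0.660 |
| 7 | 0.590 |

V_stall = 83.1 m/s

At 6 km, from the table: ρ = 0.660 kg/m³.
At stall, lift equals weight: L = W = m·g = 112000 × 9.81 = 1.099×10^6 N.
From L = ½ρV²S·CL,max = W: V_stall = √(2W/(ρSCL,max)) = √(2·1.099×10^6/(0.66·223·2.16))
V_stall = √6912 = 83.1 m/s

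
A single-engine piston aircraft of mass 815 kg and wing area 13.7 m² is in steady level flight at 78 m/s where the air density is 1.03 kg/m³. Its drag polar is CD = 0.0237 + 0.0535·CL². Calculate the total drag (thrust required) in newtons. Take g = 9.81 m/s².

In steady level flight, lift balances weight: W = mg = 815 × 9.81 = 7995.2 N.
q = ½ρv² = ½ × 1.03 × 78² = 3133 Pa.
CL = W/(q·S) = 7995.2 / (3133 × 13.7) = 0.1863.
CD = 0.0237 + 0.0535 × 0.1863² = 0.02556.
D = q·S·CD = 3133 × 13.7 × 0.02556 = 1097 N

D = 1100 N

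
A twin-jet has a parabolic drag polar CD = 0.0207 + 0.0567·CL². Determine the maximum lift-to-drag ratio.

(L/D)max = 14.6

For CD = CD0 + K·CL², (L/D)max occurs at CL* = √(CD0/K) and equals 1/(2√(K·CD0)).
(L/D)max = 1/(2√(0.0567 × 0.0207)) = 1/(2 × 0.03426) = 14.6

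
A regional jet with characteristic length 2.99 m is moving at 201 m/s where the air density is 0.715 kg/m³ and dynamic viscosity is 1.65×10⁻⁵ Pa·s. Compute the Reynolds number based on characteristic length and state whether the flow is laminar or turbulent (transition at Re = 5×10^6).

Re = 2.6×10^7 (turbulent)

Re = ρ·v·c/μ = 0.715 × 201 × 2.99 / (1.65×10⁻⁵) = 2.6×10^7
Since 2.6×10^7 > 5×10^6, the flow is turbulent.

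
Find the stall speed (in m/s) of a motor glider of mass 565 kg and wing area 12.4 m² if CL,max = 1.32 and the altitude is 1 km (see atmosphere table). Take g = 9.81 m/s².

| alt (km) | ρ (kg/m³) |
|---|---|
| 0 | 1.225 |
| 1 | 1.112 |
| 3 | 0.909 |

At 1 km, from the table: ρ = 1.112 kg/m³.
At stall, lift equals weight: L = W = m·g = 565 × 9.81 = 5543 N.
V_stall = √(2W/(ρ·S·CL,max)) = √(2 × 5543 / (1.112 × 12.4 × 1.32))
V_stall = √609 = 24.7 m/s

V_stall = 24.7 m/s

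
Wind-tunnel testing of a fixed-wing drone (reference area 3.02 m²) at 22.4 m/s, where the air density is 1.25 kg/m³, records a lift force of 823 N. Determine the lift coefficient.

CL = 0.869

From L = ½ρv²S·CL, rearranging gives CL = 2L/(ρv²S).
CL = 2 × 823 / (1.25 × 22.4² × 3.02) = 0.869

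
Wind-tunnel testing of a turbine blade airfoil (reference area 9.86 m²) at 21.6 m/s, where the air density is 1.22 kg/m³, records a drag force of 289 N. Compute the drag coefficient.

CD = 0.103

From D = ½ρv²S·CD, rearranging gives CD = 2D/(ρv²S).
CD = 2 × 289 / (1.22 × 21.6² × 9.86) = 0.103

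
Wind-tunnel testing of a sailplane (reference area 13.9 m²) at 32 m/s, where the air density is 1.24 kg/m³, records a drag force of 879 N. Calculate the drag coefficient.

From D = ½ρv²S·CD, rearranging gives CD = 2D/(ρv²S).
CD = 2 × 879 / (1.24 × 32² × 13.9) = 0.0996

CD = 0.0996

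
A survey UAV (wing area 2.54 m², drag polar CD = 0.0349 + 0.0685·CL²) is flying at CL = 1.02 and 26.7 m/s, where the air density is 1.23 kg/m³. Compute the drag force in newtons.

CD = 0.0349 + 0.0685 × 1.02² = 0.1062
D = ½ρv²S·CD = ½ × 1.23 × 26.7² × 2.54 × 0.1062 = 118 N

D = 118 N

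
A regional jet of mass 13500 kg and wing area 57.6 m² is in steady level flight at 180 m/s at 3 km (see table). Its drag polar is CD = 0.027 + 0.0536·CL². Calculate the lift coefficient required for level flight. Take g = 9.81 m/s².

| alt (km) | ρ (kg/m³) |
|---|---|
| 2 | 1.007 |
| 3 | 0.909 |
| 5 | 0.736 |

CL = 0.156

At 3 km, from the table: ρ = 0.909 kg/m³.
Level flight ⇒ L = W = m·g = 13500 × 9.81 = 1.3244×10^5 N.
Dynamic pressure q = 0.5 × 0.909 × 180² = 14730 Pa.
CL = W/(q·S) = 1.3244×10^5 / (14730 × 57.6) = 0.1561.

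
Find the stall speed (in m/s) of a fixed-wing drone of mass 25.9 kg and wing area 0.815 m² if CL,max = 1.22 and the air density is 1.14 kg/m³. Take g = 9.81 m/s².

V_stall = 21.2 m/s

At stall, lift equals weight: L = W = m·g = 25.9 × 9.81 = 254.1 N.
From L = ½ρV²S·CL,max = W: V_stall = √(2W/(ρSCL,max)) = √(2·254.1/(1.14·0.815·1.22))
V_stall = √448.3 = 21.2 m/s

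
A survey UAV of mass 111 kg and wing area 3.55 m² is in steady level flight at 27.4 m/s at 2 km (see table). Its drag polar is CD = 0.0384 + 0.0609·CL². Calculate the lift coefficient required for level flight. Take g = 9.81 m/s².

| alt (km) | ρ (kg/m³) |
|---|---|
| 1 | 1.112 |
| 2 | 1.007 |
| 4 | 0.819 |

CL = 0.811

At 2 km, from the table: ρ = 1.007 kg/m³.
Level flight ⇒ L = W = m·g = 111 × 9.81 = 1088.9 N.
Dynamic pressure q = 0.5 × 1.007 × 27.4² = 378 Pa.
CL = W/(q·S) = 1088.9 / (378 × 3.55) = 0.8115.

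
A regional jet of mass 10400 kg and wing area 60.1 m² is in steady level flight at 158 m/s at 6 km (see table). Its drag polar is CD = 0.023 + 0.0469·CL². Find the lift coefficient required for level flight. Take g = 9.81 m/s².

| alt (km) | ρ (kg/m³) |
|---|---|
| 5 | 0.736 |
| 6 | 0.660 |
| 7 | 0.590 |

At 6 km, from the table: ρ = 0.660 kg/m³.
Level flight ⇒ L = W = m·g = 10400 × 9.81 = 1.0202×10^5 N.
q = ½ρv² = ½ × 0.66 × 158² = 8238 Pa.
CL = 2W/(ρv²S) = 2×1.0202×10^5/(0.66×158²×60.1) = 0.2061.

CL = 0.206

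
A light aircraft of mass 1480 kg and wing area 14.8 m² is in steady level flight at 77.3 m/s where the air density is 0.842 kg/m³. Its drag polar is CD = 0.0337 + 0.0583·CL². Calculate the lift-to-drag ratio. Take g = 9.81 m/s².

Weight W = mg = 1480 × 9.81 = 14519 N; in level flight L = W.
Dynamic pressure q = 0.5 × 0.842 × 77.3² = 2516 Pa.
Required CL = L/(qS) = 14519/(2516·14.8) = 0.39.
CD = 0.0337 + 0.0583 × 0.39² = 0.04257.
L/D = CL/CD = 0.39 / 0.04257 = 9.16

L/D = 9.16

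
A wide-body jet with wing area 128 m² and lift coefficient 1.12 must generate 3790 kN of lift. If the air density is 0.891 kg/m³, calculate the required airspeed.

L = ½ρv²S·CL ⇒ v = √(2L/(ρ·S·CL))
v = √(2 × 3.79×10^6 / (0.891 × 128 × 1.12)) = √59340 = 244 m/s

v = 244 m/s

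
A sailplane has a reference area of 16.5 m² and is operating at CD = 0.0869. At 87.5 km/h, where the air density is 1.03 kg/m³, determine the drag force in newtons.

D = 436 N

Convert speed: v = 87.5 km/h ÷ 3.6 = 24.31 m/s.
D = ½ρv²S·CD = ½ × 1.03 × 24.31² × 16.5 × 0.0869 = 436 N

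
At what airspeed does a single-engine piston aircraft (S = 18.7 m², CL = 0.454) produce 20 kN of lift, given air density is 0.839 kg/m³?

v = 74.9 m/s

L = ½ρv²S·CL ⇒ v = √(2L/(ρ·S·CL))
v = √(2 × 20000 / (0.839 × 18.7 × 0.454)) = √5616 = 74.9 m/s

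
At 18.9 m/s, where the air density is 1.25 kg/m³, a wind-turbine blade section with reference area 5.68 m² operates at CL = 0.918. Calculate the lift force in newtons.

L = 1160 N

L = ½ρv²S·CL = ½ × 1.25 × 18.9² × 5.68 × 0.918 = 1160 N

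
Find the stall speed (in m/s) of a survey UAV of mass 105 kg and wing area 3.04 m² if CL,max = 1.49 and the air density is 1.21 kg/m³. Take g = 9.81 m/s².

V_stall = 19.4 m/s

Stall occurs when L = W at CL,max. W = mg = 105 × 9.81 = 1030 N.
V_stall = √(2W/(ρ·S·CL,max)) = √(2 × 1030 / (1.21 × 3.04 × 1.49))
V_stall = √375.9 = 19.4 m/s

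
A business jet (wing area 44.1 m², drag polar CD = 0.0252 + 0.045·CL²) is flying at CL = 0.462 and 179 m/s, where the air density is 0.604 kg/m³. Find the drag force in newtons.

CD = 0.0252 + 0.045 × 0.462² = 0.0348
D = ½ρv²S·CD = ½ × 0.604 × 179² × 44.1 × 0.0348 = 14900 N

D = 14900 N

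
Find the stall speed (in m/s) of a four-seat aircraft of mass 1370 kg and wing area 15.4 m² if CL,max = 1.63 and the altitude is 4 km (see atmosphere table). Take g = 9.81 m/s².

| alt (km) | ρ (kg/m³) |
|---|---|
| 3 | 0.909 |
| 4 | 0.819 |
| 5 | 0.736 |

At 4 km, from the table: ρ = 0.819 kg/m³.
Weight W = mg = 1370 × 9.81 = 13440 N.
V_stall = √(2W/(ρ·S·CL,max)) = √(2 × 13440 / (0.819 × 15.4 × 1.63))
V_stall = √1307 = 36.2 m/s

V_stall = 36.2 m/s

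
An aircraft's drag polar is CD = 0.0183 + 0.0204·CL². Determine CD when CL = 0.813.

CD = 0.0318

CD = 0.0183 + 0.0204 × 0.813² = 0.0183 + 0.01348 = 0.0318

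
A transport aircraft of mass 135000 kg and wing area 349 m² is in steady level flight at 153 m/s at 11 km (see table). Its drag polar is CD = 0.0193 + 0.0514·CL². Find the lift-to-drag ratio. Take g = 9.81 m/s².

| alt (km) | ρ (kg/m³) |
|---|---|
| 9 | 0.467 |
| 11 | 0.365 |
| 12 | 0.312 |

L/D = 14.8

At 11 km, from the table: ρ = 0.365 kg/m³.
Level flight ⇒ L = W = m·g = 135000 × 9.81 = 1.3244×10^6 N.
Dynamic pressure q = 0.5 × 0.365 × 153² = 4272 Pa.
Required CL = L/(qS) = 1.3244×10^6/(4272·349) = 0.8882.
CD = 0.0193 + 0.0514 × 0.8882² = 0.05985.
L/D = CL/CD = 0.8882 / 0.05985 = 14.8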